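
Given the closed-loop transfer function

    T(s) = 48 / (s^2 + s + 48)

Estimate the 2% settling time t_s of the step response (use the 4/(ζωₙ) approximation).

t_s ≈ 8 s

Comparing s^2 + s + 48 to s^2 + 2ζωₙs + ωₙ²: ωₙ = √48 ≈ 6.928 rad/s and ζ = 1/(2·√48) ≈ 0.07217.
ζωₙ = 1/2 = 0.5, so t_s ≈ 4/(ζωₙ) = 4/0.5 = 8 s.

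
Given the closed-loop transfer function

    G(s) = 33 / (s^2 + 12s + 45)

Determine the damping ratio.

ζ ≈ 0.8944

Compare the denominator to the standard form s^2 + 2ζωₙs + ωₙ².
ωₙ² = 45, so ωₙ = √45 ≈ 6.708 rad/s.
2ζωₙ = 12, so ζ = 12/(2·√45) ≈ 0.8944.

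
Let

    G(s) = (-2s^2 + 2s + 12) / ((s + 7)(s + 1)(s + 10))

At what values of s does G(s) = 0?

Set the numerator to zero: -2s^2 + 2s + 12 = 0, i.e. -2·(s^2 - s - 6) = 0.
Factoring: (s + 2)(s - 3) = 0.

s = -2, 3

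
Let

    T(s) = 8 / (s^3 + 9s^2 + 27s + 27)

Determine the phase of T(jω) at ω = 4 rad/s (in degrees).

At s = j4: numerator = 8, denominator = -117 + j44.
∠T = ∠num − ∠den = 0° − (159.39°) = -159.4°.

∠T(j4) ≈ -159.4°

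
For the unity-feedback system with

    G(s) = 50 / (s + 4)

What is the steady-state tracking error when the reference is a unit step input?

G(s) has no poles at the origin.
This is a Type 0 system. Kp = lim_{s→0} G(s) = 50/4 = 25/2.
e_ss = 1/(1 + Kp) = 1/(1 + 25/2) = 2/27 ≈ 0.07407.

e_ss = 0.07407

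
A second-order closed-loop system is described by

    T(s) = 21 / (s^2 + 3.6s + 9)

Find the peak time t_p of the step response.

Comparing s^2 + 3.6s + 9 to s^2 + 2ζωₙs + ωₙ²: ωₙ = 3 rad/s and ζ = 3.6/(2·3) = 0.6.
ζωₙ = 3.6/2 = 1.8, so ω_d = ωₙ√(1−ζ²) = √(ωₙ² − (ζωₙ)²) = √(9 − 1.8²) = √5.76 = 2.400 rad/s.
t_p = π/ω_d = π/2.400 ≈ 1.309 s.

t_p ≈ 1.309 s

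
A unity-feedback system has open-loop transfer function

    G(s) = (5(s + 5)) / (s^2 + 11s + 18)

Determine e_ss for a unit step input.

e_ss = 0.4186

G(s) has no poles at the origin.
This is a Type 0 system. Kp = lim_{s→0} G(s) = 25/18.
e_ss = 1/(1 + Kp) = 1/(1 + 25/18) = 18/43 ≈ 0.4186.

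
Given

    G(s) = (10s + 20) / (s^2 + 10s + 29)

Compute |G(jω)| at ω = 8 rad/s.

Substitute s = j8: numerator = 20 + j80, denominator = -35 + j80.
|G(j8)| = |20 + j80| / |-35 + j80| = 82.462 / 87.321 ≈ 0.9444.

|G(j8)| ≈ 0.9444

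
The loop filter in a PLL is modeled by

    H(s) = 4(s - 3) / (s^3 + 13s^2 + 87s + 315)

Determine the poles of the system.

s = -3 ± 6j, -7

The poles are the roots of the denominator s^3 + 13s^2 + 87s + 315 = 0.
Trying s = -7: the polynomial evaluates to 0, so (s + 7) is a factor.
Dividing out leaves s^2 + 6s + 45 = 0.
The quadratic formula then gives s = -3 ± 6j.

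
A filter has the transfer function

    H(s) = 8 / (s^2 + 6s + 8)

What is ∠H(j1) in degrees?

∠H(j1) ≈ -40.60°

At s = j1: numerator = 8, denominator = 7 + j6.
∠H = ∠num − ∠den = 0° − (40.601°) = -40.60°.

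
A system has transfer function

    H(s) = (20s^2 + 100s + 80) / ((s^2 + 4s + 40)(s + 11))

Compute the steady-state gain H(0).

H(0) = 2/11 ≈ 0.1818

Set s = 0: H(0) = (80) / (440) = 2/11.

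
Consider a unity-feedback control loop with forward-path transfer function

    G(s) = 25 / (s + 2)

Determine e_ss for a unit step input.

e_ss = 0.07407

G(s) has no poles at the origin.
This is a Type 0 system. Kp = lim_{s→0} G(s) = 25/2.
e_ss = 1/(1 + Kp) = 1/(1 + 25/2) = 2/27 ≈ 0.07407.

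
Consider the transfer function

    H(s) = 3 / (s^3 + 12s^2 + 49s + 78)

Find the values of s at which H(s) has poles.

s = -3 + 2j, -3 - 2j, -6

The poles are the roots of the denominator s^3 + 12s^2 + 49s + 78 = 0.
Trying s = -6: the polynomial evaluates to 0, so (s + 6) is a factor.
Dividing out leaves s^2 + 6s + 13 = 0.
The quadratic formula then gives s = -3 ± 2j.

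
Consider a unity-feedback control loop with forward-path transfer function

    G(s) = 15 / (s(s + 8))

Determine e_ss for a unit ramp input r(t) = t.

e_ss = 0.5333

G(s) has one pole at the origin.
This is a Type 1 system. Kv = lim_{s→0} s·G(s) = 15/8.
e_ss = 1/Kv = 1/(15/8) = 8/15 ≈ 0.5333.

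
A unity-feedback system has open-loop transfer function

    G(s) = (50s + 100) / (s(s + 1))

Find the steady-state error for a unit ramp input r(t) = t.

e_ss = 0.01000

G(s) has one pole at the origin.
This is a Type 1 system. Kv = lim_{s→0} s·G(s) = 100/1.
e_ss = 1/Kv = 1/(100) = 1/100 ≈ 0.01000.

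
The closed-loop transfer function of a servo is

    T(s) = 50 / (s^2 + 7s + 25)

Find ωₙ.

Compare the denominator to the standard form s^2 + 2ζωₙs + ωₙ².
ωₙ² = 25, so ωₙ = 5 rad/s.

ωₙ = 5 rad/s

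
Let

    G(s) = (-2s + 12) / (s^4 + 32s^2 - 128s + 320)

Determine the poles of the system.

s = 2 + 2j, 2 - 2j, -2 + 6j, -2 - 6j

The poles are the roots of the denominator s^4 + 32s^2 - 128s + 320 = 0.
No real roots exist; factor into two real quadratics: (s^2 - 4s + 8)(s^2 + 4s + 40) = 0.
Each quadratic gives a conjugate pair via the quadratic formula.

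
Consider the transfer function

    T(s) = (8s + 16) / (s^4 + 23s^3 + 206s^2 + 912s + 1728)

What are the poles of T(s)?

s = -4 ± 4j, -9, -6

The poles are the roots of the denominator s^4 + 23s^3 + 206s^2 + 912s + 1728 = 0.
Trying s = -9: the polynomial evaluates to 0, so (s + 9) is a factor.
Dividing out leaves s^3 + 14s^2 + 80s + 192 = 0.
This factors further as (s^2 + 8s + 32)(s + 6) = 0.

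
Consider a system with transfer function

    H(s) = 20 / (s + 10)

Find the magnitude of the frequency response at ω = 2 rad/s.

Substitute s = j2: numerator = 20, denominator = 10 + j2.
|H(j2)| = |20| / |10 + j2| = 20 / 10.198 ≈ 1.961.

|H(j2)| ≈ 1.961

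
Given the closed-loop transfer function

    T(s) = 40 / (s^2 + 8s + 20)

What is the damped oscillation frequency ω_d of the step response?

ω_d = 2 rad/s

Comparing s^2 + 8s + 20 to s^2 + 2ζωₙs + ωₙ²: ωₙ = √20 ≈ 4.472 rad/s and ζ = 8/(2·√20) ≈ 0.8944.
ζωₙ = 8/2 = 4, so ω_d = ωₙ√(1−ζ²) = √(ωₙ² − (ζωₙ)²) = √(20 − 4²) = √4 = 2 rad/s.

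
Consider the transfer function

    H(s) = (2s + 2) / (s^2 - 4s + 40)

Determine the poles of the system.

The poles are the roots of the denominator s^2 - 4s + 40 = 0.
Using the quadratic formula: s = (4 ± √(-144))/2 = 2 ± 6j.

s = 2 ± 6j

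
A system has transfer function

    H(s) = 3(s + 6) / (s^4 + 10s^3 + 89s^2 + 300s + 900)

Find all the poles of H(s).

s = -3 ± 6j, -2 ± 4j

The poles are the roots of the denominator s^4 + 10s^3 + 89s^2 + 300s + 900 = 0.
No real roots exist; factor into two real quadratics: (s^2 + 6s + 45)(s^2 + 4s + 20) = 0.
Each quadratic gives a conjugate pair via the quadratic formula.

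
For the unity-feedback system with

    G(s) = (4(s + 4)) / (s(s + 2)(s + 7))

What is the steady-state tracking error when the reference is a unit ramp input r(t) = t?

e_ss = 0.8750

G(s) has one pole at the origin.
This is a Type 1 system. Kv = lim_{s→0} s·G(s) = 16/14 = 8/7.
e_ss = 1/Kv = 1/(8/7) = 7/8 ≈ 0.8750.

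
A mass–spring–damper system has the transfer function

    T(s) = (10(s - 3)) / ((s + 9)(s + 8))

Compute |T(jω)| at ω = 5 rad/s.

Substitute s = j5: numerator = -30 + j50, denominator = 47 + j85.
|T(j5)| = |-30 + j50| / |47 + j85| = 58.310 / 97.129 ≈ 0.6003.

|T(j5)| ≈ 0.6003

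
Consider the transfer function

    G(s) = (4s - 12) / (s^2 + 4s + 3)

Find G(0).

G(0) = -4

Set s = 0: G(0) = (-12) / (3) = -4.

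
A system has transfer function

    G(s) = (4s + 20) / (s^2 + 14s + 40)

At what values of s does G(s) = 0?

s = -5

Set the numerator to zero: 4s + 20 = 0, i.e. 4·(s + 5) = 0.
So s = -5.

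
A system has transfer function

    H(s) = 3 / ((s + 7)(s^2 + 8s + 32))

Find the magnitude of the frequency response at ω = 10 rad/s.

|H(j10)| ≈ 0.002341

Substitute s = j10: numerator = 3, denominator = -1276 - j120.
|H(j10)| = |3| / |-1276 - j120| = 3 / 1281.6 ≈ 0.002341.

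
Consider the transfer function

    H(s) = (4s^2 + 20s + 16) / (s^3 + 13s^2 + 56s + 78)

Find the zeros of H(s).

s = -4, -1

Set the numerator to zero: 4s^2 + 20s + 16 = 0, i.e. 4·(s^2 + 5s + 4) = 0.
Factoring: (s + 4)(s + 1) = 0.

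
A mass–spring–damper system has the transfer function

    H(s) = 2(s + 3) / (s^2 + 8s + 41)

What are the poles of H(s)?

s = -4 ± 5j

The poles are the roots of the denominator s^2 + 8s + 41 = 0.
Using the quadratic formula: s = (-8 ± √(-100))/2 = -4 ± 5j.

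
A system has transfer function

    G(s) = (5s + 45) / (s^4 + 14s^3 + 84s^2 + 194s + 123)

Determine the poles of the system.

s = -1, -5 + 4j, -5 - 4j, -3

The poles are the roots of the denominator s^4 + 14s^3 + 84s^2 + 194s + 123 = 0.
Trying s = -1: the polynomial evaluates to 0, so (s + 1) is a factor.
Dividing out leaves s^3 + 13s^2 + 71s + 123 = 0.
This factors further as (s^2 + 10s + 41)(s + 3) = 0.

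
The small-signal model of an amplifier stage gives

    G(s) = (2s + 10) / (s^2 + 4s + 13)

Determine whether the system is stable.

stable

The denominator s^2 + 4s + 13 factors as (s^2 + 4s + 13), giving poles at s = -2 + 3j, -2 - 3j.
Since all poles lie strictly in the left half-plane, the system is stable.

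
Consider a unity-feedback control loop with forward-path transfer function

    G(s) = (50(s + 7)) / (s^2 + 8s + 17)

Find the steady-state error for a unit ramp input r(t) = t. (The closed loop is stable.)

e_ss = ∞

G(s) has no poles at the origin.
This is a Type 0 system; Kv = lim_{s→0} s·G(s) = 0, so the steady-state error for a ramp input is infinite.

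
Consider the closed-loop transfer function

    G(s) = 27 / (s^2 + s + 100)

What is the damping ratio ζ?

Compare the denominator to the standard form s^2 + 2ζωₙs + ωₙ².
ωₙ² = 100, so ωₙ = 10 rad/s.
2ζωₙ = 1, so ζ = 1/(2·10) = 0.05.

ζ = 0.05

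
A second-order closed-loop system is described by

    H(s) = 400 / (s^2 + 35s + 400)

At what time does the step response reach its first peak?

Comparing s^2 + 35s + 400 to s^2 + 2ζωₙs + ωₙ²: ωₙ = 20 rad/s and ζ = 35/(2·20) = 0.875.
ζωₙ = 35/2 = 17.5, so ω_d = ωₙ√(1−ζ²) = √(ωₙ² − (ζωₙ)²) = √(400 − 17.5²) = √93.75 ≈ 9.682 rad/s.
t_p = π/ω_d = π/9.682 ≈ 0.3245 s.

t_p ≈ 0.3245 s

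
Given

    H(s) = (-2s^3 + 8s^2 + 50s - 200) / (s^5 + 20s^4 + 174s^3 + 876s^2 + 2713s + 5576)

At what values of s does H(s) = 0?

Set the numerator to zero: -2s^3 + 8s^2 + 50s - 200 = 0, i.e. -2·(s^3 - 4s^2 - 25s + 100) = 0.
Factoring: (s - 5)(s - 4)(s + 5) = 0.

s = 5, 4, -5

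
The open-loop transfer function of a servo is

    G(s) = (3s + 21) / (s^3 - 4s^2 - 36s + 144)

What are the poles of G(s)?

The poles are the roots of the denominator s^3 - 4s^2 - 36s + 144 = 0.
Trying s = 6: the polynomial evaluates to 0, so (s - 6) is a factor.
Dividing out leaves s^2 + 2s - 24 = 0.
Factoring the quadratic: (s - 4)(s + 6) = 0.

s = 6, 4, -6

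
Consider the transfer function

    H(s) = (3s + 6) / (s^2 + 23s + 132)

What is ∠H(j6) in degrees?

At s = j6: numerator = 6 + j18, denominator = 96 + j138.
∠H = ∠num − ∠den = 71.565° − (55.176°) = 16.39°.

∠H(j6) ≈ 16.39°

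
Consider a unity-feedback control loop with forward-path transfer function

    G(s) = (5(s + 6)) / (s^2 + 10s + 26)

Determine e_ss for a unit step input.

G(s) has no poles at the origin.
This is a Type 0 system. Kp = lim_{s→0} G(s) = 30/26 = 15/13.
e_ss = 1/(1 + Kp) = 1/(1 + 15/13) = 13/28 ≈ 0.4643.

e_ss = 0.4643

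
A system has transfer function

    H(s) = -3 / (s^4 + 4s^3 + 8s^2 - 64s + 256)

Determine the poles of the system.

s = 2 ± 2j, -4 ± 4j

The poles are the roots of the denominator s^4 + 4s^3 + 8s^2 - 64s + 256 = 0.
No real roots exist; factor into two real quadratics: (s^2 - 4s + 8)(s^2 + 8s + 32) = 0.
Each quadratic gives a conjugate pair via the quadratic formula.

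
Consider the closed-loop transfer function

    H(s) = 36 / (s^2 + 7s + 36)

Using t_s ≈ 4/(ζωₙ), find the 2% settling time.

t_s ≈ 1.143 s

Comparing s^2 + 7s + 36 to s^2 + 2ζωₙs + ωₙ²: ωₙ = 6 rad/s and ζ = 7/(2·6) ≈ 0.5833.
ζωₙ = 7/2 = 3.5, so t_s ≈ 4/(ζωₙ) = 4/3.5 ≈ 1.143 s.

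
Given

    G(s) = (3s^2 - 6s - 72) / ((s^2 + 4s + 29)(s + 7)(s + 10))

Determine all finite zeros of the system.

s = -4, 6

Set the numerator to zero: 3s^2 - 6s - 72 = 0, i.e. 3·(s^2 - 2s - 24) = 0.
Factoring: (s + 4)(s - 6) = 0.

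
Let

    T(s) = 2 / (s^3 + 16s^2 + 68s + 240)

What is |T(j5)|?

|T(j5)| ≈ 0.007463

Substitute s = j5: numerator = 2, denominator = -160 + j215.
|T(j5)| = |2| / |-160 + j215| = 2 / 268.00 ≈ 0.007463.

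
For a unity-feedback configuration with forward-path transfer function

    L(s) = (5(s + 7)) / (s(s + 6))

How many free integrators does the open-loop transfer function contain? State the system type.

Type 1

The denominator has 1 factor of s at the origin (free integrator), so this is a Type 1 system.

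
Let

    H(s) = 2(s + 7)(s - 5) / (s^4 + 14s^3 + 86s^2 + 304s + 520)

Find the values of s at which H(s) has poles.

The poles are the roots of the denominator s^4 + 14s^3 + 86s^2 + 304s + 520 = 0.
No real roots exist; factor into two real quadratics: (s^2 + 4s + 20)(s^2 + 10s + 26) = 0.
Each quadratic gives a conjugate pair via the quadratic formula.

s = -2 ± 4j, -5 ± j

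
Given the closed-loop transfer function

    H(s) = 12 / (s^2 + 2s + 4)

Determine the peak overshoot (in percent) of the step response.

%OS ≈ 16.3%

Comparing s^2 + 2s + 4 to s^2 + 2ζωₙs + ωₙ²: ωₙ = 2 rad/s and ζ = 2/(2·2) = 0.5.
%OS = 100·exp(−πζ/√(1−ζ²)) = 100·exp(−π·0.5/√(1−0.5²)) ≈ 16.3%.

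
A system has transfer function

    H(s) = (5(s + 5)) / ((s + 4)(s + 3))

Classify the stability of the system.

stable

The poles can be read from the denominator factors: s = -4, -3.
Since all poles lie strictly in the left half-plane, the system is stable.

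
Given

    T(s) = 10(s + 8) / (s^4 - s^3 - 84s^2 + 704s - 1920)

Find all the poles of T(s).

s = 5, 4 + 4j, 4 - 4j, -12

The poles are the roots of the denominator s^4 - s^3 - 84s^2 + 704s - 1920 = 0.
Trying s = 5: the polynomial evaluates to 0, so (s - 5) is a factor.
Dividing out leaves s^3 + 4s^2 - 64s + 384 = 0.
This factors further as (s^2 - 8s + 32)(s + 12) = 0.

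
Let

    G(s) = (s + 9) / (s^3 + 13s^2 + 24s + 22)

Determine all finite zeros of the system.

s = -9

Set the numerator to zero: s + 9 = 0.
So s = -9.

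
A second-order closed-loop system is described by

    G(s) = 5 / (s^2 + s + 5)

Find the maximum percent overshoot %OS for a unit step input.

%OS ≈ 48.6%

Comparing s^2 + s + 5 to s^2 + 2ζωₙs + ωₙ²: ωₙ = √5 ≈ 2.236 rad/s and ζ = 1/(2·√5) ≈ 0.2236.
%OS = 100·exp(−πζ/√(1−ζ²)) = 100·exp(−π·0.2236/√(1−0.2236²)) ≈ 48.6%.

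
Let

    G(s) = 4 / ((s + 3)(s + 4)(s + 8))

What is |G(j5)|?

|G(j5)| ≈ 0.01136

Substitute s = j5: numerator = 4, denominator = -279 + j215.
|G(j5)| = |4| / |-279 + j215| = 4 / 352.23 ≈ 0.01136.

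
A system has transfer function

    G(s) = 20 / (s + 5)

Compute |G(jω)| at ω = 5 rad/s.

Substitute s = j5: numerator = 20, denominator = 5 + j5.
|G(j5)| = |20| / |5 + j5| = 20 / 7.0711 ≈ 2.828.

|G(j5)| ≈ 2.828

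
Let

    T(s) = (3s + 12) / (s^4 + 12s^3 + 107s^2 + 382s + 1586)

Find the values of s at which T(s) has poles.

s = -5 + 6j, -5 - 6j, -1 + 5j, -1 - 5j

The poles are the roots of the denominator s^4 + 12s^3 + 107s^2 + 382s + 1586 = 0.
No real roots exist; factor into two real quadratics: (s^2 + 10s + 61)(s^2 + 2s + 26) = 0.
Each quadratic gives a conjugate pair via the quadratic formula.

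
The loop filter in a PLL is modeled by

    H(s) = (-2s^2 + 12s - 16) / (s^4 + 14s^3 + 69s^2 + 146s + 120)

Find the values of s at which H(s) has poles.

s = -2 ± j, -4, -6

The poles are the roots of the denominator s^4 + 14s^3 + 69s^2 + 146s + 120 = 0.
Trying s = -4: the polynomial evaluates to 0, so (s + 4) is a factor.
Dividing out leaves s^3 + 10s^2 + 29s + 30 = 0.
This factors further as (s^2 + 4s + 5)(s + 6) = 0.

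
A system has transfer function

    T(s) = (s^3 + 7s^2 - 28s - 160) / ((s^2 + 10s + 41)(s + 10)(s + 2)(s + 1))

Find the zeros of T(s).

s = -8, 5, -4

Set the numerator to zero: s^3 + 7s^2 - 28s - 160 = 0.
Factoring: (s + 8)(s - 5)(s + 4) = 0.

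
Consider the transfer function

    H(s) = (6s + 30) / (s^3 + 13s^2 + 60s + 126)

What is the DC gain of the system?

Set s = 0: H(0) = (30) / (126) = 5/21.

H(0) = 5/21 ≈ 0.2381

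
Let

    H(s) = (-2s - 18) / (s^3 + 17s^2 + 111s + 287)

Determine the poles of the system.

s = -5 ± 4j, -7

The poles are the roots of the denominator s^3 + 17s^2 + 111s + 287 = 0.
Trying s = -7: the polynomial evaluates to 0, so (s + 7) is a factor.
Dividing out leaves s^2 + 10s + 41 = 0.
The quadratic formula then gives s = -5 ± 4j.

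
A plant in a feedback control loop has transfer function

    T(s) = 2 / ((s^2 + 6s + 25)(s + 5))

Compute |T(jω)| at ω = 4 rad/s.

Substitute s = j4: numerator = 2, denominator = -51 + j156.
|T(j4)| = |2| / |-51 + j156| = 2 / 164.12 ≈ 0.01219.

|T(j4)| ≈ 0.01219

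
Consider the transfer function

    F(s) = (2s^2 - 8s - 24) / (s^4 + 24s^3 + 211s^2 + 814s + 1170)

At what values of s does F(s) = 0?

Set the numerator to zero: 2s^2 - 8s - 24 = 0, i.e. 2·(s^2 - 4s - 12) = 0.
Factoring: (s - 6)(s + 2) = 0.

s = 6, -2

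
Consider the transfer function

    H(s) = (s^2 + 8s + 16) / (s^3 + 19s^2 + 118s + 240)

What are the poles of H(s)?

The poles are the roots of the denominator s^3 + 19s^2 + 118s + 240 = 0.
Trying s = -5: the polynomial evaluates to 0, so (s + 5) is a factor.
Dividing out leaves s^2 + 14s + 48 = 0.
Factoring the quadratic: (s + 6)(s + 8) = 0.

s = -5, -6, -8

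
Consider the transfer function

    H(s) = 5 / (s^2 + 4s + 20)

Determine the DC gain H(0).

Set s = 0: H(0) = (5) / (20) = 1/4.

H(0) = 1/4 ≈ 0.2500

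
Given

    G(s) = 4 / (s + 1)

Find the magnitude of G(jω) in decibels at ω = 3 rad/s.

|G(j3)|_dB ≈ 2.04 dB

Substitute s = j3: numerator = 4, denominator = 1 + j3.
|G(j3)| = |4| / |1 + j3| = 4 / 3.1623 ≈ 1.265.
In decibels: 20·log₁₀(1.265) ≈ 2.04 dB.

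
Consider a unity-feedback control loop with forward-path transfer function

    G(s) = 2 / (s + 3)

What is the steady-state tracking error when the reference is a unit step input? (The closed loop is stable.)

e_ss = 0.6000

G(s) has no poles at the origin.
This is a Type 0 system. Kp = lim_{s→0} G(s) = 2/3.
e_ss = 1/(1 + Kp) = 1/(1 + 2/3) = 3/5 ≈ 0.6000.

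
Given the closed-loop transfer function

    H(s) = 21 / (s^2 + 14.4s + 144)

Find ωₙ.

ωₙ = 12 rad/s

Compare the denominator to the standard form s^2 + 2ζωₙs + ωₙ².
ωₙ² = 144, so ωₙ = 12 rad/s.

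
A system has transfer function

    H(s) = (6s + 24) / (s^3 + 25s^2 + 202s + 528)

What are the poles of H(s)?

The poles are the roots of the denominator s^3 + 25s^2 + 202s + 528 = 0.
Trying s = -8: the polynomial evaluates to 0, so (s + 8) is a factor.
Dividing out leaves s^2 + 17s + 66 = 0.
Factoring the quadratic: (s + 11)(s + 6) = 0.

s = -8, -11, -6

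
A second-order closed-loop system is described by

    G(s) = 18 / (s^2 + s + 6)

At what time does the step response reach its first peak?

Comparing s^2 + s + 6 to s^2 + 2ζωₙs + ωₙ²: ωₙ = √6 ≈ 2.449 rad/s and ζ = 1/(2·√6) ≈ 0.2041.
ζωₙ = 1/2 = 0.5, so ω_d = ωₙ√(1−ζ²) = √(ωₙ² − (ζωₙ)²) = √(6 − 0.5²) = √5.75 ≈ 2.398 rad/s.
t_p = π/ω_d = π/2.398 ≈ 1.310 s.

t_p ≈ 1.310 s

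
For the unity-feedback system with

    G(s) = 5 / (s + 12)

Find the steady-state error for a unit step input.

e_ss = 0.7059

G(s) has no poles at the origin.
This is a Type 0 system. Kp = lim_{s→0} G(s) = 5/12.
e_ss = 1/(1 + Kp) = 1/(1 + 5/12) = 12/17 ≈ 0.7059.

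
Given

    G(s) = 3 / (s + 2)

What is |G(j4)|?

Substitute s = j4: numerator = 3, denominator = 2 + j4.
|G(j4)| = |3| / |2 + j4| = 3 / 4.4721 ≈ 0.6708.

|G(j4)| ≈ 0.6708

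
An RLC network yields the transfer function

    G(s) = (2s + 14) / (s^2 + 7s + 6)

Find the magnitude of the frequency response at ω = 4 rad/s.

Substitute s = j4: numerator = 14 + j8, denominator = -10 + j28.
|G(j4)| = |14 + j8| / |-10 + j28| = 16.125 / 29.732 ≈ 0.5423.

|G(j4)| ≈ 0.5423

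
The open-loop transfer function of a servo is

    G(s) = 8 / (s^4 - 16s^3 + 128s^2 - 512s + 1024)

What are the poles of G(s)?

The poles are the roots of the denominator s^4 - 16s^3 + 128s^2 - 512s + 1024 = 0.
No real roots exist; factor into two real quadratics: (s^2 - 8s + 32)(s^2 - 8s + 32) = 0.
Each quadratic gives a conjugate pair via the quadratic formula.

s = 4 + 4j, 4 - 4j, 4 + 4j, 4 - 4j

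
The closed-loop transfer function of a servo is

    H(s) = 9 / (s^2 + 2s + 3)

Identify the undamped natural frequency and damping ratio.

ωₙ ≈ 1.732 rad/s, ζ ≈ 0.5774

Compare the denominator to the standard form s^2 + 2ζωₙs + ωₙ².
ωₙ² = 3, so ωₙ = √3 ≈ 1.732 rad/s.
2ζωₙ = 2, so ζ = 2/(2·√3) ≈ 0.5774.
With ζ = 0.5774 the response is underdamped.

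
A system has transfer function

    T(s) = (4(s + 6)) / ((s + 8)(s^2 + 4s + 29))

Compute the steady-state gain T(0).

T(0) = 3/29 ≈ 0.1034

At s = 0 each factor (s + a) contributes a and each (s^2 + bs + c) contributes c.
T(0) = 4·(6) / ((8) · (29)) = 24/232 = 3/29.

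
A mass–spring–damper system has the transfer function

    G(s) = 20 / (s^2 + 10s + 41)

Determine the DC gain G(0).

Set s = 0: G(0) = (20) / (41) = 20/41.

G(0) = 20/41 ≈ 0.4878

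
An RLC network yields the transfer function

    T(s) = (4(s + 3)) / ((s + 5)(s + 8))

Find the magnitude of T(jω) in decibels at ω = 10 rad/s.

|T(j10)|_dB ≈ -10.7 dB

Substitute s = j10: numerator = 12 + j40, denominator = -60 + j130.
|T(j10)| = |12 + j40| / |-60 + j130| = 41.761 / 143.18 ≈ 0.2917.
In decibels: 20·log₁₀(0.2917) ≈ -10.7 dB.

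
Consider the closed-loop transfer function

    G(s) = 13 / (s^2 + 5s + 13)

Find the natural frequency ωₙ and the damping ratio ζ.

ωₙ ≈ 3.606 rad/s, ζ ≈ 0.6934

Compare the denominator to the standard form s^2 + 2ζωₙs + ωₙ².
ωₙ² = 13, so ωₙ = √13 ≈ 3.606 rad/s.
2ζωₙ = 5, so ζ = 5/(2·√13) ≈ 0.6934.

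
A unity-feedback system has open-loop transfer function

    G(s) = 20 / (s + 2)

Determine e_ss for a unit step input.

e_ss = 0.09091

G(s) has no poles at the origin.
This is a Type 0 system. Kp = lim_{s→0} G(s) = 20/2 = 10.
e_ss = 1/(1 + Kp) = 1/(1 + 10) = 1/11 ≈ 0.09091.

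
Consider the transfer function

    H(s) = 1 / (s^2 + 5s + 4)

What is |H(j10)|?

Substitute s = j10: numerator = 1, denominator = -96 + j50.
|H(j10)| = |1| / |-96 + j50| = 1 / 108.24 ≈ 0.009239.

|H(j10)| ≈ 0.009239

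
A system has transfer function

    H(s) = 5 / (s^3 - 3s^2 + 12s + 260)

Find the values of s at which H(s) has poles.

The poles are the roots of the denominator s^3 - 3s^2 + 12s + 260 = 0.
Trying s = -5: the polynomial evaluates to 0, so (s + 5) is a factor.
Dividing out leaves s^2 - 8s + 52 = 0.
The quadratic formula then gives s = 4 ± 6j.

s = 4 + 6j, 4 - 6j, -5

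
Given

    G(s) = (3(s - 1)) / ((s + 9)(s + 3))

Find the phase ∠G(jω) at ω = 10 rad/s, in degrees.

At s = j10: numerator = -3 + j30, denominator = -73 + j120.
∠G = ∠num − ∠den = 95.711° − (121.31°) = -25.60°.

∠G(j10) ≈ -25.60°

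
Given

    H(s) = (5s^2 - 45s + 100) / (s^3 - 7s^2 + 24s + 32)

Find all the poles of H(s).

s = 4 ± 4j, -1

The poles are the roots of the denominator s^3 - 7s^2 + 24s + 32 = 0.
Trying s = -1: the polynomial evaluates to 0, so (s + 1) is a factor.
Dividing out leaves s^2 - 8s + 32 = 0.
The quadratic formula then gives s = 4 ± 4j.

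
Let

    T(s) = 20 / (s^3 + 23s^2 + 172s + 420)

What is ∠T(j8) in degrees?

At s = j8: numerator = 20, denominator = -1052 + j864.
∠T = ∠num − ∠den = 0° − (140.60°) = -140.6°.

∠T(j8) ≈ -140.6°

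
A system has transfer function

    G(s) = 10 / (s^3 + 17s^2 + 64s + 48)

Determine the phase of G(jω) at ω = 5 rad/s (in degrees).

At s = j5: numerator = 10, denominator = -377 + j195.
∠G = ∠num − ∠den = 0° − (152.65°) = -152.7°.

∠G(j5) ≈ -152.7°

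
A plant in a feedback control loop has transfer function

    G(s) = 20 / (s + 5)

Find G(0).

Set s = 0: G(0) = (20) / (5) = 4.

G(0) = 4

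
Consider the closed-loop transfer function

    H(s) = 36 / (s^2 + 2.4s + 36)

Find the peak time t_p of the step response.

Comparing s^2 + 2.4s + 36 to s^2 + 2ζωₙs + ωₙ²: ωₙ = 6 rad/s and ζ = 2.4/(2·6) = 0.2.
ζωₙ = 2.4/2 = 1.2, so ω_d = ωₙ√(1−ζ²) = √(ωₙ² − (ζωₙ)²) = √(36 − 1.2²) = √34.56 ≈ 5.879 rad/s.
t_p = π/ω_d = π/5.879 ≈ 0.5344 s.

t_p ≈ 0.5344 s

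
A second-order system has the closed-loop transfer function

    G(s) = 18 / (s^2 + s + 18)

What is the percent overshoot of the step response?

Comparing s^2 + s + 18 to s^2 + 2ζωₙs + ωₙ²: ωₙ = √18 ≈ 4.243 rad/s and ζ = 1/(2·√18) ≈ 0.1179.
%OS = 100·exp(−πζ/√(1−ζ²)) = 100·exp(−π·0.1179/√(1−0.1179²)) ≈ 68.9%.

%OS ≈ 68.9%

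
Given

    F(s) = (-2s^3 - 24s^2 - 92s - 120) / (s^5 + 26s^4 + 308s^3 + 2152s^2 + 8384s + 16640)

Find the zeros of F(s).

Set the numerator to zero: -2s^3 - 24s^2 - 92s - 120 = 0, i.e. -2·(s^3 + 12s^2 + 46s + 60) = 0.
Factoring: (s^2 + 6s + 10)(s + 6) = 0.

s = -3 + j, -3 - j, -6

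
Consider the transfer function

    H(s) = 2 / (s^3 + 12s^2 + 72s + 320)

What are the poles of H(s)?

The poles are the roots of the denominator s^3 + 12s^2 + 72s + 320 = 0.
Trying s = -8: the polynomial evaluates to 0, so (s + 8) is a factor.
Dividing out leaves s^2 + 4s + 40 = 0.
The quadratic formula then gives s = -2 ± 6j.

s = -2 ± 6j, -8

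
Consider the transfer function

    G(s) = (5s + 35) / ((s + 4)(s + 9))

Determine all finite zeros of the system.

Set the numerator to zero: 5s + 35 = 0, i.e. 5·(s + 7) = 0.
So s = -7.

s = -7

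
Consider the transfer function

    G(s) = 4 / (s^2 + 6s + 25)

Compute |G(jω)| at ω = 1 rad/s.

|G(j1)| ≈ 0.1617

Substitute s = j1: numerator = 4, denominator = 24 + j6.
|G(j1)| = |4| / |24 + j6| = 4 / 24.739 ≈ 0.1617.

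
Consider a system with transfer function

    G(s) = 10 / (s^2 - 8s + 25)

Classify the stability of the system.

unstable

The poles can be read from the denominator factors: s = 4 ± 3j.
Since the pole(s) at s = 4 ± 3j lie in the right half-plane, the system is unstable.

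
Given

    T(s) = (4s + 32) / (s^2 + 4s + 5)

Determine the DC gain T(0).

T(0) = 32/5 ≈ 6.400

Set s = 0: T(0) = (32) / (5) = 32/5.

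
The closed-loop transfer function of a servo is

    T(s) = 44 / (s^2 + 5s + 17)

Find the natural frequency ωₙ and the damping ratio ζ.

Compare the denominator to the standard form s^2 + 2ζωₙs + ωₙ².
ωₙ² = 17, so ωₙ = √17 ≈ 4.123 rad/s.
2ζωₙ = 5, so ζ = 5/(2·√17) ≈ 0.6063.

ωₙ ≈ 4.123 rad/s, ζ ≈ 0.6063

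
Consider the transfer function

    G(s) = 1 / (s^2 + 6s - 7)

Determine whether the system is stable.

The denominator s^2 + 6s - 7 factors as (s + 7)(s - 1), giving poles at s = -7, 1.
Since the pole(s) at s = 1 lie in the right half-plane, the system is unstable.

unstable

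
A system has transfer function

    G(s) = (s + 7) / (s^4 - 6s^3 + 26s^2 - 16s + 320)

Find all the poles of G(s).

The poles are the roots of the denominator s^4 - 6s^3 + 26s^2 - 16s + 320 = 0.
No real roots exist; factor into two real quadratics: (s^2 - 8s + 32)(s^2 + 2s + 10) = 0.
Each quadratic gives a conjugate pair via the quadratic formula.

s = 4 ± 4j, -1 ± 3j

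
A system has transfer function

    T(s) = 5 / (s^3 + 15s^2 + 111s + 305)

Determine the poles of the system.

s = -5, -5 ± 6j

The poles are the roots of the denominator s^3 + 15s^2 + 111s + 305 = 0.
Trying s = -5: the polynomial evaluates to 0, so (s + 5) is a factor.
Dividing out leaves s^2 + 10s + 61 = 0.
The quadratic formula then gives s = -5 ± 6j.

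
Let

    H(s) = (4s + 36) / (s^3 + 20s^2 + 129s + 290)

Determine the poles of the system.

s = -5 + 2j, -5 - 2j, -10

The poles are the roots of the denominator s^3 + 20s^2 + 129s + 290 = 0.
Trying s = -10: the polynomial evaluates to 0, so (s + 10) is a factor.
Dividing out leaves s^2 + 10s + 29 = 0.
The quadratic formula then gives s = -5 ± 2j.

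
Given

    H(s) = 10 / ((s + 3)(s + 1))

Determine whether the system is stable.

The poles can be read from the denominator factors: s = -3, -1.
Since all poles lie strictly in the left half-plane, the system is stable.

stable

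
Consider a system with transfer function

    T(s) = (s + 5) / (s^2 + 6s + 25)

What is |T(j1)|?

Substitute s = j1: numerator = 5 + j1, denominator = 24 + j6.
|T(j1)| = |5 + j1| / |24 + j6| = 5.0990 / 24.739 ≈ 0.2061.

|T(j1)| ≈ 0.2061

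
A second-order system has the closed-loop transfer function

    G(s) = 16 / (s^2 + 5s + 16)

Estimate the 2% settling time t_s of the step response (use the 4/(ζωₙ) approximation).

t_s ≈ 1.600 s

Comparing s^2 + 5s + 16 to s^2 + 2ζωₙs + ωₙ²: ωₙ = 4 rad/s and ζ = 5/(2·4) = 0.625.
ζωₙ = 5/2 = 2.5, so t_s ≈ 4/(ζωₙ) = 4/2.5 = 1.600 s.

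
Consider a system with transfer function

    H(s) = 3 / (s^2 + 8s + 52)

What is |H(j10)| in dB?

|H(j10)|_dB ≈ -29.9 dB

Substitute s = j10: numerator = 3, denominator = -48 + j80.
|H(j10)| = |3| / |-48 + j80| = 3 / 93.295 ≈ 0.03216.
In decibels: 20·log₁₀(0.03216) ≈ -29.9 dB.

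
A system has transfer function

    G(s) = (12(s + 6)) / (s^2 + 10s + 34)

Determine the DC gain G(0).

G(0) = 36/17 ≈ 2.118

At s = 0 each factor (s + a) contributes a and each (s^2 + bs + c) contributes c.
G(0) = 12·(6) / ((34)) = 72/34 = 36/17.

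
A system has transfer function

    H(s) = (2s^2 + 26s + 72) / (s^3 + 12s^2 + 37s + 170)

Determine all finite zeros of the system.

s = -4, -9

Set the numerator to zero: 2s^2 + 26s + 72 = 0, i.e. 2·(s^2 + 13s + 36) = 0.
Factoring: (s + 4)(s + 9) = 0.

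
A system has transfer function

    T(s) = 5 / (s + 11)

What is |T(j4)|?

Substitute s = j4: numerator = 5, denominator = 11 + j4.
|T(j4)| = |5| / |11 + j4| = 5 / 11.705 ≈ 0.4272.

|T(j4)| ≈ 0.4272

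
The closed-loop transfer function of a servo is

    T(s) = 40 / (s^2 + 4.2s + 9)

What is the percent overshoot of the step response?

Comparing s^2 + 4.2s + 9 to s^2 + 2ζωₙs + ωₙ²: ωₙ = 3 rad/s and ζ = 4.2/(2·3) = 0.7.
%OS = 100·exp(−πζ/√(1−ζ²)) = 100·exp(−π·0.7/√(1−0.7²)) ≈ 4.60%.

%OS ≈ 4.60%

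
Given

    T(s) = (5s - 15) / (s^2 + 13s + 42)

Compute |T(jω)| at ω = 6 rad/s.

Substitute s = j6: numerator = -15 + j30, denominator = 6 + j78.
|T(j6)| = |-15 + j30| / |6 + j78| = 33.541 / 78.230 ≈ 0.4287.

|T(j6)| ≈ 0.4287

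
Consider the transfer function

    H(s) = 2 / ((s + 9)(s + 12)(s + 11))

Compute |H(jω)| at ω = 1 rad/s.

|H(j1)| ≈ 0.001661

Substitute s = j1: numerator = 2, denominator = 1156 + j338.
|H(j1)| = |2| / |1156 + j338| = 2 / 1204.4 ≈ 0.001661.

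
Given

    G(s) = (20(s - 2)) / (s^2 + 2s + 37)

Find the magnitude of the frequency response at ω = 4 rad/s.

|G(j4)| ≈ 3.980

Substitute s = j4: numerator = -40 + j80, denominator = 21 + j8.
|G(j4)| = |-40 + j80| / |21 + j8| = 89.443 / 22.472 ≈ 3.980.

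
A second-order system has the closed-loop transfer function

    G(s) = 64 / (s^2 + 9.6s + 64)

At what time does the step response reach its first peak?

t_p ≈ 0.4909 s

Comparing s^2 + 9.6s + 64 to s^2 + 2ζωₙs + ωₙ²: ωₙ = 8 rad/s and ζ = 9.6/(2·8) = 0.6.
ζωₙ = 9.6/2 = 4.8, so ω_d = ωₙ√(1−ζ²) = √(ωₙ² − (ζωₙ)²) = √(64 − 4.8²) = √40.96 = 6.400 rad/s.
t_p = π/ω_d = π/6.400 ≈ 0.4909 s.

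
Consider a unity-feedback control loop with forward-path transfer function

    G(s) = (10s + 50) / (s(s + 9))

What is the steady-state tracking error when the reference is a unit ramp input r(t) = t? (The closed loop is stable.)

G(s) has one pole at the origin.
This is a Type 1 system. Kv = lim_{s→0} s·G(s) = 50/9.
e_ss = 1/Kv = 1/(50/9) = 9/50 ≈ 0.1800.

e_ss = 0.1800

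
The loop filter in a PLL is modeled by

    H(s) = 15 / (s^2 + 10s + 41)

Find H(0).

H(0) = 15/41 ≈ 0.3659

Set s = 0: H(0) = (15) / (41) = 15/41.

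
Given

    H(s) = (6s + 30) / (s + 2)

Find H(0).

H(0) = 15

Set s = 0: H(0) = (30) / (2) = 15.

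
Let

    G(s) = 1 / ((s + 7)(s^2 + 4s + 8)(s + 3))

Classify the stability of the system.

stable

The poles can be read from the denominator factors: s = -7, -2 + 2j, -2 - 2j, -3.
Since all poles lie strictly in the left half-plane, the system is stable.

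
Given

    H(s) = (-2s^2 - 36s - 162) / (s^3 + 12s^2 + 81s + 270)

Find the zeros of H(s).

s = -9, -9

Set the numerator to zero: -2s^2 - 36s - 162 = 0, i.e. -2·(s^2 + 18s + 81) = 0.
Factoring: (s + 9)^2 = 0.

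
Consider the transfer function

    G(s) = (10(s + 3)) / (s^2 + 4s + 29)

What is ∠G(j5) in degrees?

At s = j5: numerator = 30 + j50, denominator = 4 + j20.
∠G = ∠num − ∠den = 59.036° − (78.690°) = -19.65°.

∠G(j5) ≈ -19.65°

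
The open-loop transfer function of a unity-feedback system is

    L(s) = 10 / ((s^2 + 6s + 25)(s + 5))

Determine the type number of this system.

Type 0

The denominator has no factor of s at the origin — no free integrator — so this is a Type 0 system.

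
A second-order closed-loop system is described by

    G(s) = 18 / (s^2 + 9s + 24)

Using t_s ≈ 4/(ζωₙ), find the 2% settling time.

t_s ≈ 0.8889 s

Comparing s^2 + 9s + 24 to s^2 + 2ζωₙs + ωₙ²: ωₙ = √24 ≈ 4.899 rad/s and ζ = 9/(2·√24) ≈ 0.9186.
ζωₙ = 9/2 = 4.5, so t_s ≈ 4/(ζωₙ) = 4/4.5 ≈ 0.8889 s.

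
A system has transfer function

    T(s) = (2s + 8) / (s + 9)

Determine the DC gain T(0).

T(0) = 8/9 ≈ 0.8889

Set s = 0: T(0) = (8) / (9) = 8/9.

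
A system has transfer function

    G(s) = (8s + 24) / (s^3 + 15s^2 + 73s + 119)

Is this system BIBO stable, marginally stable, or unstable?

The denominator s^3 + 15s^2 + 73s + 119 factors as (s^2 + 8s + 17)(s + 7), giving poles at s = -4 ± j, -7.
Since all poles lie strictly in the left half-plane, the system is stable.

stable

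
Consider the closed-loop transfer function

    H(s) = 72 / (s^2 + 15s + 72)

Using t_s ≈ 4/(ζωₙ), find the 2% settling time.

t_s ≈ 0.5333 s

Comparing s^2 + 15s + 72 to s^2 + 2ζωₙs + ωₙ²: ωₙ = √72 ≈ 8.485 rad/s and ζ = 15/(2·√72) ≈ 0.8839.
ζωₙ = 15/2 = 7.5, so t_s ≈ 4/(ζωₙ) = 4/7.5 ≈ 0.5333 s.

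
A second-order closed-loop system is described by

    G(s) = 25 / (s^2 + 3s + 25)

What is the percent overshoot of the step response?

%OS ≈ 37.2%

Comparing s^2 + 3s + 25 to s^2 + 2ζωₙs + ωₙ²: ωₙ = 5 rad/s and ζ = 3/(2·5) = 0.3.
%OS = 100·exp(−πζ/√(1−ζ²)) = 100·exp(−π·0.3/√(1−0.3²)) ≈ 37.2%.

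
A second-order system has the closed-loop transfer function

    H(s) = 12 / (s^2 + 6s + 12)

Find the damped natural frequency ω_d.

Comparing s^2 + 6s + 12 to s^2 + 2ζωₙs + ωₙ²: ωₙ = √12 ≈ 3.464 rad/s and ζ = 6/(2·√12) ≈ 0.8660.
ζωₙ = 6/2 = 3, so ω_d = ωₙ√(1−ζ²) = √(ωₙ² − (ζωₙ)²) = √(12 − 3²) = √3 ≈ 1.732 rad/s.

ω_d ≈ 1.732 rad/s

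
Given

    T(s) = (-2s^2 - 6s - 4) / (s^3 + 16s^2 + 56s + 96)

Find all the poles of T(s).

s = -2 ± 2j, -12

The poles are the roots of the denominator s^3 + 16s^2 + 56s + 96 = 0.
Trying s = -12: the polynomial evaluates to 0, so (s + 12) is a factor.
Dividing out leaves s^2 + 4s + 8 = 0.
The quadratic formula then gives s = -2 ± 2j.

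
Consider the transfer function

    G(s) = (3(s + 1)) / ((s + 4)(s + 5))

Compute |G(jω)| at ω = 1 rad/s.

Substitute s = j1: numerator = 3 + j3, denominator = 19 + j9.
|G(j1)| = |3 + j3| / |19 + j9| = 4.2426 / 21.024 ≈ 0.2018.

|G(j1)| ≈ 0.2018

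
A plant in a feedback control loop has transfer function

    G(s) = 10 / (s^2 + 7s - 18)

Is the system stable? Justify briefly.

unstable

The denominator s^2 + 7s - 18 factors as (s - 2)(s + 9), giving poles at s = 2, -9.
Since the pole(s) at s = 2 lie in the right half-plane, the system is unstable.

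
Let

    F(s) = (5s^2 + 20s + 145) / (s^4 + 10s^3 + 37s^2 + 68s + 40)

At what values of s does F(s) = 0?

Set the numerator to zero: 5s^2 + 20s + 145 = 0, i.e. 5·(s^2 + 4s + 29) = 0.
Factoring: (s^2 + 4s + 29) = 0.

s = -2 ± 5j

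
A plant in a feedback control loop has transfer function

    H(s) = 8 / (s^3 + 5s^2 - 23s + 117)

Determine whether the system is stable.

unstable

The denominator s^3 + 5s^2 - 23s + 117 factors as (s + 9)(s^2 - 4s + 13), giving poles at s = -9, 2 + 3j, 2 - 3j.
Since the pole(s) at s = 2 + 3j, 2 - 3j lie in the right half-plane, the system is unstable.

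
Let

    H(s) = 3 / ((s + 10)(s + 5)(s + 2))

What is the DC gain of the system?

H(0) = 3/100 ≈ 0.03000

Set s = 0: H(0) = (3) / (100) = 3/100.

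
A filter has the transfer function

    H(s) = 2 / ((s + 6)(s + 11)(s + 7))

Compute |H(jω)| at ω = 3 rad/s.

Substitute s = j3: numerator = 2, denominator = 246 + j528.
|H(j3)| = |2| / |246 + j528| = 2 / 582.49 ≈ 0.003434.

|H(j3)| ≈ 0.003434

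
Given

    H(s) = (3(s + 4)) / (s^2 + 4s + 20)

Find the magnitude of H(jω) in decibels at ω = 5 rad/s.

|H(j5)|_dB ≈ -0.614 dB

Substitute s = j5: numerator = 12 + j15, denominator = -5 + j20.
|H(j5)| = |12 + j15| / |-5 + j20| = 19.209 / 20.616 ≈ 0.9318.
In decibels: 20·log₁₀(0.9318) ≈ -0.614 dB.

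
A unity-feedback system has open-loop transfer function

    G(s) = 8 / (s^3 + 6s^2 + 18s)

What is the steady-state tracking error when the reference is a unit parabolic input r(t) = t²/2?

G(s) has one pole at the origin.
This is a Type 1 system; Ka = lim_{s→0} s^2·G(s) = 0, so the steady-state error for a parabola input is infinite.

e_ss = ∞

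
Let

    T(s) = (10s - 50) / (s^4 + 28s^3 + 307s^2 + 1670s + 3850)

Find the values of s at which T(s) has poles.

s = -11, -5 + 5j, -5 - 5j, -7

The poles are the roots of the denominator s^4 + 28s^3 + 307s^2 + 1670s + 3850 = 0.
Trying s = -11: the polynomial evaluates to 0, so (s + 11) is a factor.
Dividing out leaves s^3 + 17s^2 + 120s + 350 = 0.
This factors further as (s^2 + 10s + 50)(s + 7) = 0.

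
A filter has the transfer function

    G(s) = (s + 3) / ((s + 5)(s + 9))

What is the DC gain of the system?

At s = 0 each factor (s + a) contributes a and each (s^2 + bs + c) contributes c.
G(0) = 1·(3) / ((5) · (9)) = 3/45 = 1/15.

G(0) = 1/15 ≈ 0.06667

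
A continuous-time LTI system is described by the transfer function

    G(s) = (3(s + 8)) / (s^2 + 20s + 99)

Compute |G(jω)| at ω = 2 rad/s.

Substitute s = j2: numerator = 24 + j6, denominator = 95 + j40.
|G(j2)| = |24 + j6| / |95 + j40| = 24.739 / 103.08 = 0.2400.

|G(j2)| = 0.2400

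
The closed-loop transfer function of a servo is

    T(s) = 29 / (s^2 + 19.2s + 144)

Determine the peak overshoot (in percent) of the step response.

Comparing s^2 + 19.2s + 144 to s^2 + 2ζωₙs + ωₙ²: ωₙ = 12 rad/s and ζ = 19.2/(2·12) = 0.8.
%OS = 100·exp(−πζ/√(1−ζ²)) = 100·exp(−π·0.8/√(1−0.8²)) ≈ 1.52%.

%OS ≈ 1.52%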